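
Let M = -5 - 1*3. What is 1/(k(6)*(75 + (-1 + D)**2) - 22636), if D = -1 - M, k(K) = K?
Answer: -1/21970 ≈ -4.5517e-5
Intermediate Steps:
M = -8 (M = -5 - 3 = -8)
D = 7 (D = -1 - 1*(-8) = -1 + 8 = 7)
1/(k(6)*(75 + (-1 + D)**2) - 22636) = 1/(6*(75 + (-1 + 7)**2) - 22636) = 1/(6*(75 + 6**2) - 22636) = 1/(6*(75 + 36) - 22636) = 1/(6*111 - 22636) = 1/(666 - 22636) = 1/(-21970) = -1/21970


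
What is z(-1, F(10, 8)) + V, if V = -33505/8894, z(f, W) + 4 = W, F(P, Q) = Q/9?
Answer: -550577/80046 ≈ -6.8783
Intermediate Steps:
F(P, Q) = Q/9 (F(P, Q) = Q*(⅑) = Q/9)
z(f, W) = -4 + W
V = -33505/8894 (V = -33505*1/8894 = -33505/8894 ≈ -3.7671)
z(-1, F(10, 8)) + V = (-4 + (⅑)*8) - 33505/8894 = (-4 + 8/9) - 33505/8894 = -28/9 - 33505/8894 = -550577/80046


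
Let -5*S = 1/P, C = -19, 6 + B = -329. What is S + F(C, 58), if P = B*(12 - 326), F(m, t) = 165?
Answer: 86781749/525950 ≈ 165.00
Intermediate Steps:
B = -335 (B = -6 - 329 = -335)
P = 105190 (P = -335*(12 - 326) = -335*(-314) = 105190)
S = -1/525950 (S = -⅕/105190 = -⅕*1/105190 = -1/525950 ≈ -1.9013e-6)
S + F(C, 58) = -1/525950 + 165 = 86781749/525950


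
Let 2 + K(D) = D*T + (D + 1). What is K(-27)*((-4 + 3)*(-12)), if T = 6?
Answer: -2280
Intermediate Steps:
K(D) = -1 + 7*D (K(D) = -2 + (D*6 + (D + 1)) = -2 + (6*D + (1 + D)) = -2 + (1 + 7*D) = -1 + 7*D)
K(-27)*((-4 + 3)*(-12)) = (-1 + 7*(-27))*((-4 + 3)*(-12)) = (-1 - 189)*(-1*(-12)) = -190*12 = -2280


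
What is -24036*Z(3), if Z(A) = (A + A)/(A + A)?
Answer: -24036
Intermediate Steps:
Z(A) = 1 (Z(A) = (2*A)/((2*A)) = (2*A)*(1/(2*A)) = 1)
-24036*Z(3) = -24036*1 = -24036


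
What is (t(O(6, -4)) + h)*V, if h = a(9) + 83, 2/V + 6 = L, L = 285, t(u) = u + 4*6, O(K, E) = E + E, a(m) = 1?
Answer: 200/279 ≈ 0.71685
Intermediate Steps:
O(K, E) = 2*E
t(u) = 24 + u (t(u) = u + 24 = 24 + u)
V = 2/279 (V = 2/(-6 + 285) = 2/279 ≈ 0.0071685)
h = 84 (h = 1 + 83 = 84)
(t(O(6, -4)) + h)*V = ((24 + 2*(-4)) + 84)*(2/279) = ((24 - 8) + 84)*(2/279) = (16 + 84)*(2/279) = 100*(2/279) = 200/279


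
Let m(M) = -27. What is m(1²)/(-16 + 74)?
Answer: -27/58 ≈ -0.46552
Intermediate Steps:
m(1²)/(-16 + 74) = -27/(-16 + 74) = -27/58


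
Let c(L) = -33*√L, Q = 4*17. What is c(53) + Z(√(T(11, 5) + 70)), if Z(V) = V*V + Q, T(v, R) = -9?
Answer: 129 - 33*√53 ≈ -111.24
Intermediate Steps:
Q = 68
Z(V) = 68 + V² (Z(V) = V*V + 68 = V² + 68 = 68 + V²)
c(53) + Z(√(T(11, 5) + 70)) = -33*√53 + (68 + (√(-9 + 70))²) = -33*√53 + (68 + (√61)²) = -33*√53 + (68 + 61) = -33*√53 + 129 = 129 - 33*√53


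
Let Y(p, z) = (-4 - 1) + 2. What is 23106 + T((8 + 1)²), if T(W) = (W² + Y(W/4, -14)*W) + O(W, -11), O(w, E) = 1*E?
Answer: 29413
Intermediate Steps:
O(w, E) = E
Y(p, z) = -3 (Y(p, z) = -5 + 2 = -3)
T(W) = -11 + W² - 3*W (T(W) = (W² - 3*W) - 11 = -11 + W² - 3*W)
23106 + T((8 + 1)²) = 23106 + (-11 + ((8 + 1)²)² - 3*(8 + 1)²) = 23106 + (-11 + (9²)² - 3*9²) = 23106 + (-11 + 81² - 3*81) = 23106 + (-11 + 6561 - 243) = 23106 + 6307 = 29413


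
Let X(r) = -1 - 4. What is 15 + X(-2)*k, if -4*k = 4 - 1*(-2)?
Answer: 45/2 ≈ 22.500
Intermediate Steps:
X(r) = -5
k = -3/2 (k = -(4 - 1*(-2))/4 = -(4 + 2)/4 = -¼*6 = -3/2 ≈ -1.5000)
15 + X(-2)*k = 15 - 5*(-3/2) = 15 + 15/2 = 45/2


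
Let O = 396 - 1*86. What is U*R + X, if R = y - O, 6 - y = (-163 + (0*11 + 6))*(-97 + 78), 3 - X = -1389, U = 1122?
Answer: -3686622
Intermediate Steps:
O = 310 (O = 396 - 86 = 310)
X = 1392 (X = 3 - 1*(-1389) = 3 + 1389 = 1392)
y = -2977 (y = 6 - (-163 + (0*11 + 6))*(-97 + 78) = 6 - (-163 + (0 + 6))*(-19) = 6 - (-163 + 6)*(-19) = 6 - (-157)*(-19) = 6 - 1*2983 = 6 - 2983 = -2977)
R = -3287 (R = -2977 - 1*310 = -2977 - 310 = -3287)
U*R + X = 1122*(-3287) + 1392 = -3688014 + 1392 = -3686622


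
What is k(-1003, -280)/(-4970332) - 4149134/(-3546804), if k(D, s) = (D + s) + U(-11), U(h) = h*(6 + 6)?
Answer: 5156898055037/4407198354732 ≈ 1.1701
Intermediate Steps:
U(h) = 12*h (U(h) = h*12 = 12*h)
k(D, s) = -132 + D + s (k(D, s) = (D + s) + 12*(-11) = (D + s) - 132 = -132 + D + s)
k(-1003, -280)/(-4970332) - 4149134/(-3546804) = (-132 - 1003 - 280)/(-4970332) - 4149134/(-3546804) = -1415*(-1/4970332) - 4149134*(-1/3546804) = 1415/4970332 + 2074567/1773402 = 5156898055037/4407198354732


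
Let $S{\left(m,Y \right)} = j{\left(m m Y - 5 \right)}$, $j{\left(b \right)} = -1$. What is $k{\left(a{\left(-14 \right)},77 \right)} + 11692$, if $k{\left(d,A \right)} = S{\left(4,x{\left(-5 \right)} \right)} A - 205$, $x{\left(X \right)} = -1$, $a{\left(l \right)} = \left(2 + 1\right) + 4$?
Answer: $11410$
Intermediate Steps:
$a{\left(l \right)} = 7$ ($a{\left(l \right)} = 3 + 4 = 7$)
$S{\left(m,Y \right)} = -1$
$k{\left(d,A \right)} = -205 - A$ ($k{\left(d,A \right)} = - A - 205 = -205 - A$)
$k{\left(a{\left(-14 \right)},77 \right)} + 11692 = \left(-205 - 77\right) + 11692 = -282 + 11692 = 11410$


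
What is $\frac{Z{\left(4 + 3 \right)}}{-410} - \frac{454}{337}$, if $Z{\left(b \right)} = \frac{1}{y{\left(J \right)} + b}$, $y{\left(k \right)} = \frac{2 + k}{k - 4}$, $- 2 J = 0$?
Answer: $- \frac{1210247}{898105} \approx -1.3476$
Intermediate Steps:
$J = 0$ ($J = \left(- \frac{1}{2}\right) 0 = 0$)
$y{\left(k \right)} = \frac{2 + k}{-4 + k}$
$Z{\left(b \right)} = \frac{1}{- \frac{1}{2} + b}$ ($Z{\left(b \right)} = \frac{1}{\frac{2 + 0}{-4 + 0} + b} = \frac{1}{\frac{1}{-4} \cdot 2 + b} = \frac{1}{\left(- \frac{1}{4}\right) 2 + b} = \frac{1}{- \frac{1}{2} + b}$)
$\frac{Z{\left(4 + 3 \right)}}{-410} - \frac{454}{337} = \frac{2 \frac{1}{-1 + 2 \left(4 + 3\right)}}{-410} - \frac{454}{337} = \frac{2}{-1 + 2 \cdot 7} \left(- \frac{1}{410}\right) - \frac{454}{337} = \frac{2}{-1 + 14} \left(- \frac{1}{410}\right) - \frac{454}{337} = \frac{2}{13} \left(- \frac{1}{410}\right) - \frac{454}{337} = - \frac{1}{2665} - \frac{454}{337} = - \frac{1210247}{898105}$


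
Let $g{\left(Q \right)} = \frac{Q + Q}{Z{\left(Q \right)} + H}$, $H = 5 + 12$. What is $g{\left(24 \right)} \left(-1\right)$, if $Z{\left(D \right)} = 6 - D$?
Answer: $48$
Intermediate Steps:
$H = 17$
$g{\left(Q \right)} = \frac{2 Q}{23 - Q}$ ($g{\left(Q \right)} = \frac{Q + Q}{\left(6 - Q\right) + 17} = \frac{2 Q}{23 - Q}$)
$g{\left(24 \right)} \left(-1\right) = \left(-2\right) 24 \frac{1}{-23 + 24} \left(-1\right) = \left(-2\right) 24 \cdot 1^{-1} \left(-1\right) = \left(-2\right) 24 \cdot 1 \left(-1\right) = \left(-48\right) \left(-1\right) = 48$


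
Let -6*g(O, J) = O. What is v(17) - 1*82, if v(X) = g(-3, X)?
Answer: -163/2 ≈ -81.500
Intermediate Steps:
g(O, J) = -O/6
v(X) = ½ (v(X) = -⅙*(-3) = ½)
v(17) - 1*82 = ½ - 1*82 = ½ - 82 = -163/2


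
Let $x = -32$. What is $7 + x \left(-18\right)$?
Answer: $583$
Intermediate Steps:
$7 + x \left(-18\right) = 7 - -576 = 7 + 576 = 583$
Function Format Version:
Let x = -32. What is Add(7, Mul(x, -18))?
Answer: 583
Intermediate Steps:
Add(7, Mul(x, -18)) = Add(7, Mul(-32, -18)) = Add(7, 576) = 583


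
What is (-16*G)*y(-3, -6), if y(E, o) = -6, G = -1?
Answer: -96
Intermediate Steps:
(-16*G)*y(-3, -6) = -16*(-1)*(-6) = 16*(-6) = -96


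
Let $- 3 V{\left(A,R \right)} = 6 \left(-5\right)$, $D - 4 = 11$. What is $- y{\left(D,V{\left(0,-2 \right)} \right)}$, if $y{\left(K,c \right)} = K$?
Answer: $-15$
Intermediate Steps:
$D = 15$ ($D = 4 + 11 = 15$)
$V{\left(A,R \right)} = 10$ ($V{\left(A,R \right)} = - \frac{6 \left(-5\right)}{3} = \left(- \frac{1}{3}\right) \left(-30\right) = 10$)
$- y{\left(D,V{\left(0,-2 \right)} \right)} = \left(-1\right) 15 = -15$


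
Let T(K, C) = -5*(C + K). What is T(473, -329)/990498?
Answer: -120/165083 ≈ -0.00072691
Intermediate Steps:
T(K, C) = -5*C - 5*K
T(473, -329)/990498 = (-5*(-329) - 5*473)/990498 = (1645 - 2365)*(1/990498) = -720*1/990498 = -120/165083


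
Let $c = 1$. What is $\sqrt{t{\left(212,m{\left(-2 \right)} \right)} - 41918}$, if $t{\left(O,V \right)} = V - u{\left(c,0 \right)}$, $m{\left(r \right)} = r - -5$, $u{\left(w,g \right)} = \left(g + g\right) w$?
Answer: $i \sqrt{41915} \approx 204.73 i$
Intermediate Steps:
$u{\left(w,g \right)} = 2 g w$
$m{\left(r \right)} = 5 + r$ ($m{\left(r \right)} = r + 5 = 5 + r$)
$t{\left(O,V \right)} = V$ ($t{\left(O,V \right)} = V - 2 \cdot 0 \cdot 1 = V - 0 = V + 0 = V$)
$\sqrt{t{\left(212,m{\left(-2 \right)} \right)} - 41918} = \sqrt{\left(5 - 2\right) - 41918} = \sqrt{3 - 41918} = \sqrt{-41915} = i \sqrt{41915}$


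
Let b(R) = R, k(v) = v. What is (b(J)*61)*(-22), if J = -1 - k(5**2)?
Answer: 34892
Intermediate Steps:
J = -26 (J = -1 - 1*5**2 = -1 - 1*25 = -1 - 25 = -26)
(b(J)*61)*(-22) = -26*61*(-22) = -1586*(-22) = 34892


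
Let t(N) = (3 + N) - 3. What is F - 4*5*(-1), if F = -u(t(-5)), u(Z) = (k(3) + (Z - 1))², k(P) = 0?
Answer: -16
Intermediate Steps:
t(N) = N
u(Z) = (-1 + Z)² (u(Z) = (0 + (Z - 1))² = (0 + (-1 + Z))² = (-1 + Z)²)
F = -36 (F = -(-1 - 5)² = -1*(-6)² = -1*36 = -36)
F - 4*5*(-1) = -36 - 4*5*(-1) = -36 - 20*(-1) = -36 - 1*(-20) = -36 + 20 = -16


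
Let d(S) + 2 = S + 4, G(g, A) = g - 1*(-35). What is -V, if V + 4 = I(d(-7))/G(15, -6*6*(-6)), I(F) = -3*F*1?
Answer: 37/10 ≈ 3.7000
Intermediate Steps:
G(g, A) = 35 + g (G(g, A) = g + 35 = 35 + g)
d(S) = 2 + S (d(S) = -2 + (S + 4) = -2 + (4 + S) = 2 + S)
I(F) = -3*F
V = -37/10 (V = -4 + (-3*(2 - 7))/(35 + 15) = -4 - 3*(-5)/50 = -4 + 15*(1/50) = -4 + 3/10 = -37/10 ≈ -3.7000)
-V = -1*(-37/10) = 37/10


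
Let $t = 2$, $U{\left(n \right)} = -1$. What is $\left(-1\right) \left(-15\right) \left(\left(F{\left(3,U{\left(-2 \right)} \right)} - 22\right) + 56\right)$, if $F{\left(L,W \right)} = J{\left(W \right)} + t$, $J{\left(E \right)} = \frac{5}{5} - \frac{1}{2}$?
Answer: $\frac{1095}{2} \approx 547.5$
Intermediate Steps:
$J{\left(E \right)} = \frac{1}{2}$ ($J{\left(E \right)} = 5 \cdot \frac{1}{5} - \frac{1}{2} = 1 - \frac{1}{2} = \frac{1}{2}$)
$F{\left(L,W \right)} = \frac{5}{2}$ ($F{\left(L,W \right)} = \frac{1}{2} + 2 = \frac{5}{2}$)
$\left(-1\right) \left(-15\right) \left(\left(F{\left(3,U{\left(-2 \right)} \right)} - 22\right) + 56\right) = \left(-1\right) \left(-15\right) \left(\left(\frac{5}{2} - 22\right) + 56\right) = 15 \left(- \frac{39}{2} + 56\right) = 15 \cdot \frac{73}{2} = \frac{1095}{2}$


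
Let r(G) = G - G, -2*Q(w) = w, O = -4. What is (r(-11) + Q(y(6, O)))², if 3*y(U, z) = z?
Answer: 4/9 ≈ 0.44444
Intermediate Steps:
y(U, z) = z/3
Q(w) = -w/2
r(G) = 0
(r(-11) + Q(y(6, O)))² = (0 - (-4)/6)² = (0 - ½*(-4/3))² = (0 + ⅔)² = (⅔)² = 4/9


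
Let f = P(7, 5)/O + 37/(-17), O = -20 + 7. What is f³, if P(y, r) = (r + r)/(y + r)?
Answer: -26224544611/2331473976 ≈ -11.248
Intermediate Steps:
P(y, r) = 2*r/(r + y) (P(y, r) = (2*r)/(r + y) = 2*r/(r + y))
O = -13
f = -2971/1326 (f = (2*5/(5 + 7))/(-13) + 37/(-17) = (2*5/12)*(-1/13) + 37*(-1/17) = (2*5*(1/12))*(-1/13) - 37/17 = (⅚)*(-1/13) - 37/17 = -5/78 - 37/17 = -2971/1326 ≈ -2.2406)
f³ = (-2971/1326)³ = -26224544611/2331473976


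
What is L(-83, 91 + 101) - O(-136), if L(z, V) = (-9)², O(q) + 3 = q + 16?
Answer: 204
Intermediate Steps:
O(q) = 13 + q (O(q) = -3 + (q + 16) = -3 + (16 + q) = 13 + q)
L(z, V) = 81
L(-83, 91 + 101) - O(-136) = 81 - (13 - 136) = 81 - 1*(-123) = 81 + 123 = 204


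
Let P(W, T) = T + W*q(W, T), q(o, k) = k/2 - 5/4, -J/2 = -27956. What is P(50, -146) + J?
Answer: 104107/2 ≈ 52054.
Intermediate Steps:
J = 55912 (J = -2*(-27956) = 55912)
q(o, k) = -5/4 + k/2 (q(o, k) = k*(½) - 5*¼ = k/2 - 5/4 = -5/4 + k/2)
P(W, T) = T + W*(-5/4 + T/2)
P(50, -146) + J = (-146 + (¼)*50*(-5 + 2*(-146))) + 55912 = (-146 + (¼)*50*(-5 - 292)) + 55912 = (-146 + (¼)*50*(-297)) + 55912 = (-146 - 7425/2) + 55912 = -7717/2 + 55912 = 104107/2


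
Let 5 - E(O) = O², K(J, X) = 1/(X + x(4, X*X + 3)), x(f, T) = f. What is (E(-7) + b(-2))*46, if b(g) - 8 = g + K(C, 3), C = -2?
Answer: -12190/7 ≈ -1741.4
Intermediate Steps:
K(J, X) = 1/(4 + X) (K(J, X) = 1/(X + 4) = 1/(4 + X))
E(O) = 5 - O²
b(g) = 57/7 + g (b(g) = 8 + (g + 1/(4 + 3)) = 8 + (g + 1/7) = 8 + (g + ⅐) = 8 + (⅐ + g) = 57/7 + g)
(E(-7) + b(-2))*46 = ((5 - 1*(-7)²) + (57/7 - 2))*46 = ((5 - 1*49) + 43/7)*46 = ((5 - 49) + 43/7)*46 = (-44 + 43/7)*46 = -265/7*46 = -12190/7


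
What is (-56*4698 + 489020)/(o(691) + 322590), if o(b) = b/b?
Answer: 225932/322591 ≈ 0.70037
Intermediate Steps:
o(b) = 1
(-56*4698 + 489020)/(o(691) + 322590) = (-56*4698 + 489020)/(1 + 322590) = (-263088 + 489020)/322591 = 225932*(1/322591) = 225932/322591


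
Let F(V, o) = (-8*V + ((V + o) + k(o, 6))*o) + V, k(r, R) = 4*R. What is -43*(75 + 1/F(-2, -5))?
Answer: -228932/71 ≈ -3224.4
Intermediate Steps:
F(V, o) = -7*V + o*(24 + V + o) (F(V, o) = (-8*V + ((V + o) + 4*6)*o) + V = (-8*V + ((V + o) + 24)*o) + V = (-8*V + (24 + V + o)*o) + V = (-8*V + o*(24 + V + o)) + V = -7*V + o*(24 + V + o))
-43*(75 + 1/F(-2, -5)) = -43*(75 + 1/((-5)**2 - 7*(-2) + 24*(-5) - 2*(-5))) = -43*(75 + 1/(25 + 14 - 120 + 10)) = -43*(75 + 1/(-71)) = -43*(75 - 1/71) = -43*5324/71 = -228932/71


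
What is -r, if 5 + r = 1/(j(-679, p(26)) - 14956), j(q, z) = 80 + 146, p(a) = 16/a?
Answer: 73651/14730 ≈ 5.0001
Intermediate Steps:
j(q, z) = 226
r = -73651/14730 (r = -5 + 1/(226 - 14956) = -5 + 1/(-14730) = -5 - 1/14730 = -73651/14730 ≈ -5.0001)
-r = -1*(-73651/14730) = 73651/14730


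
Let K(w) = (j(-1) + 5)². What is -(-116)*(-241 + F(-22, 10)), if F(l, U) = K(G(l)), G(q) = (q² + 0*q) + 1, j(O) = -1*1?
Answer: -26100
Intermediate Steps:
j(O) = -1
G(q) = 1 + q² (G(q) = (q² + 0) + 1 = q² + 1 = 1 + q²)
K(w) = 16 (K(w) = (-1 + 5)² = 4² = 16)
F(l, U) = 16
-(-116)*(-241 + F(-22, 10)) = -(-116)*(-241 + 16) = -(-116)*(-225) = -1*26100 = -26100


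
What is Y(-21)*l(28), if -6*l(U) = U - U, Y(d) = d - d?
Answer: 0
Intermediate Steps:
Y(d) = 0
l(U) = 0 (l(U) = -(U - U)/6 = -⅙*0 = 0)
Y(-21)*l(28) = 0*0 = 0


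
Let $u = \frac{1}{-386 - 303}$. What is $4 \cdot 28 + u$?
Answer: $\frac{77167}{689} \approx 112.0$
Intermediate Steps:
$u = - \frac{1}{689}$ ($u = \frac{1}{-689} = - \frac{1}{689} \approx -0.0014514$)
$4 \cdot 28 + u = 4 \cdot 28 - \frac{1}{689} = 112 - \frac{1}{689} = \frac{77167}{689}$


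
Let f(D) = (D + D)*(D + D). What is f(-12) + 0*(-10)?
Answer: 576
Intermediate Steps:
f(D) = 4*D**2 (f(D) = (2*D)*(2*D) = 4*D**2)
f(-12) + 0*(-10) = 4*(-12)**2 + 0*(-10) = 4*144 + 0 = 576 + 0 = 576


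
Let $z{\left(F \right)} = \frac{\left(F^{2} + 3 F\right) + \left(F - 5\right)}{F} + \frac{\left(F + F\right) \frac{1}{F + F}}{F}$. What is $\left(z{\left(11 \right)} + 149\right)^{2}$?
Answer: $\frac{3240000}{121} \approx 26777.0$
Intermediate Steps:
$z{\left(F \right)} = \frac{1}{F} + \frac{-5 + F^{2} + 4 F}{F}$ ($z{\left(F \right)} = \frac{\left(F^{2} + 3 F\right) + \left(F - 5\right)}{F} + \frac{2 F \frac{1}{2 F}}{F} = \frac{\left(F^{2} + 3 F\right) + \left(-5 + F\right)}{F} + \frac{2 F \frac{1}{2 F}}{F} = \frac{-5 + F^{2} + 4 F}{F} + 1 \frac{1}{F} = \frac{-5 + F^{2} + 4 F}{F} + \frac{1}{F} = \frac{1}{F} + \frac{-5 + F^{2} + 4 F}{F}$)
$\left(z{\left(11 \right)} + 149\right)^{2} = \left(\left(4 + 11 - \frac{4}{11}\right) + 149\right)^{2} = \left(\frac{161}{11} + 149\right)^{2} = \left(\frac{1800}{11}\right)^{2} = \frac{3240000}{121}$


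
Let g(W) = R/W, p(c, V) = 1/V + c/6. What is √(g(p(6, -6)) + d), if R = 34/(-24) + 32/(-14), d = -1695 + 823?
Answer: I*√4294570/70 ≈ 29.605*I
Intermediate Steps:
d = -872
R = -311/84 (R = 34*(-1/24) + 32*(-1/14) = -17/12 - 16/7 = -311/84 ≈ -3.7024)
p(c, V) = 1/V + c/6 (p(c, V) = 1/V + c*(⅙) = 1/V + c/6)
g(W) = -311/(84*W)
√(g(p(6, -6)) + d) = √(-311/(84*(1/(-6) + (⅙)*6)) - 872) = √(-311/(84*(-⅙ + 1)) - 872) = √(-311/(84*⅚) - 872) = √(-311/84*6/5 - 872) = √(-311/70 - 872) = √(-61351/70) = I*√4294570/70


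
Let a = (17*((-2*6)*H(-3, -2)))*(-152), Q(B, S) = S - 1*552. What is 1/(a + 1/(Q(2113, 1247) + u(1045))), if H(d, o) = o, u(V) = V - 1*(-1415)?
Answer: -3155/195660479 ≈ -1.6125e-5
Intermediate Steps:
u(V) = 1415 + V (u(V) = V + 1415 = 1415 + V)
Q(B, S) = -552 + S (Q(B, S) = S - 552 = -552 + S)
a = -62016 (a = (17*(-2*6*(-2)))*(-152) = (17*(-12*(-2)))*(-152) = (17*24)*(-152) = 408*(-152) = -62016)
1/(a + 1/(Q(2113, 1247) + u(1045))) = 1/(-62016 + 1/((-552 + 1247) + (1415 + 1045))) = 1/(-62016 + 1/(695 + 2460)) = 1/(-62016 + 1/3155) = 1/(-195660479/3155) = -3155/195660479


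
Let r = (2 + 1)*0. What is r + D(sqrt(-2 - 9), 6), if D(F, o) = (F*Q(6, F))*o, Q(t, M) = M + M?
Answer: -132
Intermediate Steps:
Q(t, M) = 2*M
D(F, o) = 2*o*F**2 (D(F, o) = (F*(2*F))*o = (2*F**2)*o = 2*o*F**2)
r = 0 (r = 3*0 = 0)
r + D(sqrt(-2 - 9), 6) = 0 + 2*6*(sqrt(-2 - 9))**2 = 0 + 2*6*(sqrt(-11))**2 = 0 + 2*6*(I*sqrt(11))**2 = 0 + 2*6*(-11) = 0 - 132 = -132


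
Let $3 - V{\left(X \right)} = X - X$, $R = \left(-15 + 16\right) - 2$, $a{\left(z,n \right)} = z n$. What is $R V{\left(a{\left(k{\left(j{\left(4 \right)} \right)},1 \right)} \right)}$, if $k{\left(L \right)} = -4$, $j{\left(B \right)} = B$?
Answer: $-3$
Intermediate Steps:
$a{\left(z,n \right)} = n z$
$R = -1$ ($R = 1 - 2 = -1$)
$V{\left(X \right)} = 3$ ($V{\left(X \right)} = 3 - \left(X - X\right) = 3 - 0 = 3 + 0 = 3$)
$R V{\left(a{\left(k{\left(j{\left(4 \right)} \right)},1 \right)} \right)} = \left(-1\right) 3 = -3$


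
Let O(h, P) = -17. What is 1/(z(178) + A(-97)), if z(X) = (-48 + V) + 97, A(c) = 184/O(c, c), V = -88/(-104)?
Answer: 221/8624 ≈ 0.025626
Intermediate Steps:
V = 11/13 (V = -88*(-1/104) = 11/13 ≈ 0.84615)
A(c) = -184/17 (A(c) = 184/(-17) = 184*(-1/17) = -184/17)
z(X) = 648/13 (z(X) = (-48 + 11/13) + 97 = -613/13 + 97 = 648/13)
1/(z(178) + A(-97)) = 1/(648/13 - 184/17) = 1/(8624/221) = 221/8624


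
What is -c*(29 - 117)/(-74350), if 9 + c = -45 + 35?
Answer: 836/37175 ≈ 0.022488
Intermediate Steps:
c = -19 (c = -9 + (-45 + 35) = -9 - 10 = -19)
-c*(29 - 117)/(-74350) = -(-19*(29 - 117))/(-74350) = -(-19*(-88))*(-1)/74350 = -1672*(-1)/74350 = -1*(-836/37175) = 836/37175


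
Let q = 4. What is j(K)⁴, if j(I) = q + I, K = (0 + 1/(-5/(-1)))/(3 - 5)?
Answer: 2313441/10000 ≈ 231.34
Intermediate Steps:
K = -⅒ (K = (0 + 1/(-5*(-1)))/(-2) = (0 + 1/5)*(-½) = (0 + ⅕)*(-½) = (⅕)*(-½) = -⅒ ≈ -0.10000)
j(I) = 4 + I
j(K)⁴ = (4 - ⅒)⁴ = (39/10)⁴ = 2313441/10000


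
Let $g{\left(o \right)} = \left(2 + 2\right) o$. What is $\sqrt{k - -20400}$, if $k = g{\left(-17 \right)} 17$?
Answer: $2 \sqrt{4811} \approx 138.72$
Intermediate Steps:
$g{\left(o \right)} = 4 o$
$k = -1156$ ($k = 4 \left(-17\right) 17 = \left(-68\right) 17 = -1156$)
$\sqrt{k - -20400} = \sqrt{-1156 - -20400} = \sqrt{-1156 + 20400} = \sqrt{19244} = 2 \sqrt{4811}$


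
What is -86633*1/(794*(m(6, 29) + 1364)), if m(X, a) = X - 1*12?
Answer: -86633/1078252 ≈ -0.080346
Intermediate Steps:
m(X, a) = -12 + X (m(X, a) = X - 12 = -12 + X)
-86633*1/(794*(m(6, 29) + 1364)) = -86633*1/(794*((-12 + 6) + 1364)) = -86633*1/(794*(-6 + 1364)) = -86633/(1358*794) = -86633/1078252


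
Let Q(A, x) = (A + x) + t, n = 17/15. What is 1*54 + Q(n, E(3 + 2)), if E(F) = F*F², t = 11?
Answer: 2867/15 ≈ 191.13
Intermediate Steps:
E(F) = F³
n = 17/15 (n = 17*(1/15) = 17/15 ≈ 1.1333)
Q(A, x) = 11 + A + x (Q(A, x) = (A + x) + 11 = 11 + A + x)
1*54 + Q(n, E(3 + 2)) = 1*54 + (11 + 17/15 + (3 + 2)³) = 54 + (11 + 17/15 + 5³) = 54 + (11 + 17/15 + 125) = 54 + 2057/15 = 2867/15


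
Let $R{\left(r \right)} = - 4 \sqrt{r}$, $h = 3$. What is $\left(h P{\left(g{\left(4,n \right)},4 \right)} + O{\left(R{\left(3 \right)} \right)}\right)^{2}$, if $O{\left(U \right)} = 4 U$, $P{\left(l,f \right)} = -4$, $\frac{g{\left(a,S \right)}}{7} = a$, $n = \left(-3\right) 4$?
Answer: $912 + 384 \sqrt{3} \approx 1577.1$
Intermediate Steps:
$n = -12$
$g{\left(a,S \right)} = 7 a$
$\left(h P{\left(g{\left(4,n \right)},4 \right)} + O{\left(R{\left(3 \right)} \right)}\right)^{2} = \left(3 \left(-4\right) + 4 \left(- 4 \sqrt{3}\right)\right)^{2} = \left(-12 - 16 \sqrt{3}\right)^{2}$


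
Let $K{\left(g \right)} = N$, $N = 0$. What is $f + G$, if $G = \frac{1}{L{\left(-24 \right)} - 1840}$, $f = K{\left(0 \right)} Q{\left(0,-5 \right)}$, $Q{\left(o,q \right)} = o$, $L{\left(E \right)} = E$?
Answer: $- \frac{1}{1864} \approx -0.00053648$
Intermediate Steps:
$K{\left(g \right)} = 0$
$f = 0$ ($f = 0 \cdot 0 = 0$)
$G = - \frac{1}{1864}$ ($G = \frac{1}{-24 - 1840} = \frac{1}{-1864} = - \frac{1}{1864} \approx -0.00053648$)
$f + G = 0 - \frac{1}{1864} = - \frac{1}{1864}$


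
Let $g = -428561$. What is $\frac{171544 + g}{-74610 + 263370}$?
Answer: $- \frac{257017}{188760} \approx -1.3616$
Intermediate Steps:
$\frac{171544 + g}{-74610 + 263370} = \frac{171544 - 428561}{-74610 + 263370} = - \frac{257017}{188760}$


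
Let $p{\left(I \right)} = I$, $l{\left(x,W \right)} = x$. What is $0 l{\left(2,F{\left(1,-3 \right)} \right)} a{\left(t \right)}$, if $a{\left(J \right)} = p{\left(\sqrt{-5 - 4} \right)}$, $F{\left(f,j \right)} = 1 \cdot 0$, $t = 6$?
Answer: $0$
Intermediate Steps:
$F{\left(f,j \right)} = 0$
$a{\left(J \right)} = 3 i$ ($a{\left(J \right)} = \sqrt{-5 - 4} = \sqrt{-9} = 3 i$)
$0 l{\left(2,F{\left(1,-3 \right)} \right)} a{\left(t \right)} = 0 \cdot 2 \cdot 3 i = 0 \cdot 3 i = 0$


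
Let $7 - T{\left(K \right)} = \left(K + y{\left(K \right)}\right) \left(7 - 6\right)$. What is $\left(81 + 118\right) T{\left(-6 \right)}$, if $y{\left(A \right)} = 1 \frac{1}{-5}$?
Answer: $\frac{13134}{5} \approx 2626.8$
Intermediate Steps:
$y{\left(A \right)} = - \frac{1}{5}$ ($y{\left(A \right)} = 1 \left(- \frac{1}{5}\right) = - \frac{1}{5}$)
$T{\left(K \right)} = \frac{36}{5} - K$ ($T{\left(K \right)} = 7 - \left(K - \frac{1}{5}\right) \left(7 - 6\right) = 7 - \left(- \frac{1}{5} + K\right) 1 = 7 - \left(- \frac{1}{5} + K\right) = \frac{36}{5} - K$)
$\left(81 + 118\right) T{\left(-6 \right)} = \left(81 + 118\right) \left(\frac{36}{5} - -6\right) = 199 \left(\frac{36}{5} + 6\right) = 199 \cdot \frac{66}{5} = \frac{13134}{5}$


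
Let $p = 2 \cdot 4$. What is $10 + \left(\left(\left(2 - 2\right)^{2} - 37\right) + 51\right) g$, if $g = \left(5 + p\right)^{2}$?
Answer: $2376$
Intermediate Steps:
$p = 8$
$g = 169$ ($g = \left(5 + 8\right)^{2} = 13^{2} = 169$)
$10 + \left(\left(\left(2 - 2\right)^{2} - 37\right) + 51\right) g = 10 + \left(\left(\left(2 - 2\right)^{2} - 37\right) + 51\right) 169 = 10 + \left(\left(0^{2} - 37\right) + 51\right) 169 = 10 + \left(\left(0 - 37\right) + 51\right) 169 = 10 + \left(-37 + 51\right) 169 = 10 + 14 \cdot 169 = 10 + 2366 = 2376$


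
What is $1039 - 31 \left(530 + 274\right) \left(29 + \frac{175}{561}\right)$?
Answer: $- \frac{136422459}{187} \approx -7.2953 \cdot 10^{5}$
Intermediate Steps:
$1039 - 31 \left(530 + 274\right) \left(29 + \frac{175}{561}\right) = 1039 - 31 \cdot 804 \left(29 + 175 \cdot \frac{1}{561}\right) = 1039 - 31 \cdot 804 \left(29 + \frac{175}{561}\right) = 1039 - 31 \cdot 804 \cdot \frac{16444}{561} = 1039 - \frac{136616752}{187} = - \frac{136422459}{187}$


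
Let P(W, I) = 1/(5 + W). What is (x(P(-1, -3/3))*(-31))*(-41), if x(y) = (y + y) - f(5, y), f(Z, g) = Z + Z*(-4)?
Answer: 39401/2 ≈ 19701.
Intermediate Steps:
f(Z, g) = -3*Z (f(Z, g) = Z - 4*Z = -3*Z)
x(y) = 15 + 2*y (x(y) = (y + y) - (-3)*5 = 2*y - 1*(-15) = 2*y + 15 = 15 + 2*y)
(x(P(-1, -3/3))*(-31))*(-41) = ((15 + 2/(5 - 1))*(-31))*(-41) = ((15 + 2/4)*(-31))*(-41) = ((15 + 2*(¼))*(-31))*(-41) = ((15 + ½)*(-31))*(-41) = ((31/2)*(-31))*(-41) = -961/2*(-41) = 39401/2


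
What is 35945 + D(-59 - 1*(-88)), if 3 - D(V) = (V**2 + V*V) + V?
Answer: 34237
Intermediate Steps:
D(V) = 3 - V - 2*V**2 (D(V) = 3 - ((V**2 + V*V) + V) = 3 - ((V**2 + V**2) + V) = 3 - (2*V**2 + V) = 3 - (V + 2*V**2) = 3 + (-V - 2*V**2) = 3 - V - 2*V**2)
35945 + D(-59 - 1*(-88)) = 35945 + (3 - (-59 - 1*(-88)) - 2*(-59 - 1*(-88))**2) = 35945 + (3 - (-59 + 88) - 2*(-59 + 88)**2) = 35945 + (3 - 1*29 - 2*29**2) = 35945 + (3 - 29 - 2*841) = 35945 + (3 - 29 - 1682) = 35945 - 1708 = 34237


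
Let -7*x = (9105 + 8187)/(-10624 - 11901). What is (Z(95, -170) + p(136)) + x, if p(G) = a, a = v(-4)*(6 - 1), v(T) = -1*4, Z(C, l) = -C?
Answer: -18115333/157675 ≈ -114.89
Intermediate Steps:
v(T) = -4
a = -20 (a = -4*(6 - 1) = -4*5 = -20)
p(G) = -20
x = 17292/157675 (x = -(9105 + 8187)/(7*(-10624 - 11901)) = -17292/(7*(-22525)) = -17292*(-1)/(7*22525) = -1/7*(-17292/22525) = 17292/157675 ≈ 0.10967)
(Z(95, -170) + p(136)) + x = (-1*95 - 20) + 17292/157675 = (-95 - 20) + 17292/157675 = -115 + 17292/157675 = -18115333/157675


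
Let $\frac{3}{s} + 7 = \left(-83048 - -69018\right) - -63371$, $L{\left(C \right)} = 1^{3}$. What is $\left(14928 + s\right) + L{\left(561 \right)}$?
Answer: $\frac{736507289}{49334} \approx 14929.0$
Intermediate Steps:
$L{\left(C \right)} = 1$
$s = \frac{3}{49334}$ ($s = \frac{3}{-7 - -49341} = \frac{3}{-7 + \left(\left(-83048 + 69018\right) + 63371\right)} = \frac{3}{-7 + \left(-14030 + 63371\right)} = \frac{3}{-7 + 49341} = \frac{3}{49334} \approx 6.081 \cdot 10^{-5}$)
$\left(14928 + s\right) + L{\left(561 \right)} = \left(14928 + \frac{3}{49334}\right) + 1 = \frac{736457955}{49334} + 1 = \frac{736507289}{49334}$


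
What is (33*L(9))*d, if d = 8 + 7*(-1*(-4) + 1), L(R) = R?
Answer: 12771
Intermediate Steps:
d = 43 (d = 8 + 7*(4 + 1) = 8 + 7*5 = 8 + 35 = 43)
(33*L(9))*d = (33*9)*43 = 297*43 = 12771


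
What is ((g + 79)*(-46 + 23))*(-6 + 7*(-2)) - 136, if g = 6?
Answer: 38964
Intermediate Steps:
((g + 79)*(-46 + 23))*(-6 + 7*(-2)) - 136 = ((6 + 79)*(-46 + 23))*(-6 + 7*(-2)) - 136 = (85*(-23))*(-6 - 14) - 136 = -1955*(-20) - 136 = 39100 - 136 = 38964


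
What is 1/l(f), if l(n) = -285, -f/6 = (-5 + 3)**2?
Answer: -1/285 ≈ -0.0035088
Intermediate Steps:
f = -24 (f = -6*(-5 + 3)**2 = -6*(-2)**2 = -6*4 = -24)
1/l(f) = 1/(-285) = -1/285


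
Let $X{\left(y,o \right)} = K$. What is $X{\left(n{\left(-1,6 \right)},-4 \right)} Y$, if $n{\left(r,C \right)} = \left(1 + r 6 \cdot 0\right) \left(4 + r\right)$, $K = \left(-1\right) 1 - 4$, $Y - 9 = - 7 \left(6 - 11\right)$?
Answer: $-220$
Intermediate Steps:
$Y = 44$ ($Y = 9 - 7 \left(6 - 11\right) = 9 - -35 = 9 + 35 = 44$)
$K = -5$ ($K = -1 - 4 = -5$)
$n{\left(r,C \right)} = 4 + r$ ($n{\left(r,C \right)} = \left(1 + 6 r 0\right) \left(4 + r\right) = \left(1 + 0\right) \left(4 + r\right) = 1 \left(4 + r\right) = 4 + r$)
$X{\left(y,o \right)} = -5$
$X{\left(n{\left(-1,6 \right)},-4 \right)} Y = \left(-5\right) 44 = -220$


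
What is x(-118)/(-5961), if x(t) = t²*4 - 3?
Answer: -55693/5961 ≈ -9.3429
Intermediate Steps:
x(t) = -3 + 4*t² (x(t) = 4*t² - 3 = -3 + 4*t²)
x(-118)/(-5961) = (-3 + 4*(-118)²)/(-5961) = (-3 + 4*13924)*(-1/5961) = (-3 + 55696)*(-1/5961) = 55693*(-1/5961) = -55693/5961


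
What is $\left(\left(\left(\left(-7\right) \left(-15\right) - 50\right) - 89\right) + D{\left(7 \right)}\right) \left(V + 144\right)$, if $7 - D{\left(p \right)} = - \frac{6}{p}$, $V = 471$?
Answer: $- \frac{112545}{7} \approx -16078.0$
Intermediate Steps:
$D{\left(p \right)} = 7 + \frac{6}{p}$ ($D{\left(p \right)} = 7 - - \frac{6}{p} = 7 + \frac{6}{p}$)
$\left(\left(\left(\left(-7\right) \left(-15\right) - 50\right) - 89\right) + D{\left(7 \right)}\right) \left(V + 144\right) = \left(\left(\left(\left(-7\right) \left(-15\right) - 50\right) - 89\right) + \left(7 + \frac{6}{7}\right)\right) \left(471 + 144\right) = \left(\left(\left(105 - 50\right) - 89\right) + \left(7 + 6 \cdot \frac{1}{7}\right)\right) 615 = \left(\left(55 - 89\right) + \left(7 + \frac{6}{7}\right)\right) 615 = \left(-34 + \frac{55}{7}\right) 615 = \left(- \frac{183}{7}\right) 615 = - \frac{112545}{7}$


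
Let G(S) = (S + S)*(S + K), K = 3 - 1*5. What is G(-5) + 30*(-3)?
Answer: -20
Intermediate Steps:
K = -2 (K = 3 - 5 = -2)
G(S) = 2*S*(-2 + S) (G(S) = (S + S)*(S - 2) = (2*S)*(-2 + S) = 2*S*(-2 + S))
G(-5) + 30*(-3) = 2*(-5)*(-2 - 5) + 30*(-3) = 2*(-5)*(-7) - 90 = 70 - 90 = -20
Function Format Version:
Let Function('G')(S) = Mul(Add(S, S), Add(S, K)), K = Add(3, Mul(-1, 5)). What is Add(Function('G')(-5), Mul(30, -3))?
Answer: -20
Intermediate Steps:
K = -2 (K = Add(3, -5) = -2)
Function('G')(S) = Mul(2, S, Add(-2, S)) (Function('G')(S) = Mul(Add(S, S), Add(S, -2)) = Mul(Mul(2, S), Add(-2, S)) = Mul(2, S, Add(-2, S)))
Add(Function('G')(-5), Mul(30, -3)) = Add(Mul(2, -5, Add(-2, -5)), Mul(30, -3)) = Add(Mul(2, -5, -7), -90) = Add(70, -90) = -20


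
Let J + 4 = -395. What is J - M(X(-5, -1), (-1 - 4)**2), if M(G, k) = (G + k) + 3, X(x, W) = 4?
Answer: -431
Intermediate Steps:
J = -399 (J = -4 - 395 = -399)
M(G, k) = 3 + G + k
J - M(X(-5, -1), (-1 - 4)**2) = -399 - (3 + 4 + (-1 - 4)**2) = -399 - (3 + 4 + (-5)**2) = -399 - (3 + 4 + 25) = -399 - 1*32 = -399 - 32 = -431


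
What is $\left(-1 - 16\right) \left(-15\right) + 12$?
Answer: $267$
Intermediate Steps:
$\left(-1 - 16\right) \left(-15\right) + 12 = \left(-17\right) \left(-15\right) + 12 = 255 + 12 = 267$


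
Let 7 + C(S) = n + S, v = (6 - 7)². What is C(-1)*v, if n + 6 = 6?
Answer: -8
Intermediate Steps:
n = 0 (n = -6 + 6 = 0)
v = 1 (v = (-1)² = 1)
C(S) = -7 + S (C(S) = -7 + (0 + S) = -7 + S)
C(-1)*v = (-7 - 1)*1 = -8*1 = -8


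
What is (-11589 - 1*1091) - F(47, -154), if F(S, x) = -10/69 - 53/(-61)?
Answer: -53373167/4209 ≈ -12681.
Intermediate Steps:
F(S, x) = 3047/4209 (F(S, x) = -10*1/69 - 53*(-1/61) = -10/69 + 53/61 = 3047/4209)
(-11589 - 1*1091) - F(47, -154) = (-11589 - 1*1091) - 1*3047/4209 = (-11589 - 1091) - 3047/4209 = -12680 - 3047/4209 = -53373167/4209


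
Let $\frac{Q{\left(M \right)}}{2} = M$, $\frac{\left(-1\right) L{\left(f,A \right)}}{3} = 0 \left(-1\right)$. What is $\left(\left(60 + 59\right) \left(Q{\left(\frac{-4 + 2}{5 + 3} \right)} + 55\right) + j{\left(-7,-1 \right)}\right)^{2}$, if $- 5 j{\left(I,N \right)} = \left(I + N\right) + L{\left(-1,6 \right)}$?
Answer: $\frac{4208246641}{100} \approx 4.2082 \cdot 10^{7}$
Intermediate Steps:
$L{\left(f,A \right)} = 0$ ($L{\left(f,A \right)} = - 3 \cdot 0 \left(-1\right) = \left(-3\right) 0 = 0$)
$Q{\left(M \right)} = 2 M$
$j{\left(I,N \right)} = - \frac{I}{5} - \frac{N}{5}$ ($j{\left(I,N \right)} = - \frac{\left(I + N\right) + 0}{5} = - \frac{I + N}{5} = - \frac{I}{5} - \frac{N}{5}$)
$\left(\left(60 + 59\right) \left(Q{\left(\frac{-4 + 2}{5 + 3} \right)} + 55\right) + j{\left(-7,-1 \right)}\right)^{2} = \left(\left(60 + 59\right) \left(2 \frac{-4 + 2}{5 + 3} + 55\right) - - \frac{8}{5}\right)^{2} = \left(119 \left(2 \left(- \frac{2}{8}\right) + 55\right) + \left(\frac{7}{5} + \frac{1}{5}\right)\right)^{2} = \left(119 \left(2 \left(\left(-2\right) \frac{1}{8}\right) + 55\right) + \frac{8}{5}\right)^{2} = \left(119 \left(2 \left(- \frac{1}{4}\right) + 55\right) + \frac{8}{5}\right)^{2} = \left(119 \left(- \frac{1}{2} + 55\right) + \frac{8}{5}\right)^{2} = \left(119 \cdot \frac{109}{2} + \frac{8}{5}\right)^{2} = \left(\frac{12971}{2} + \frac{8}{5}\right)^{2} = \left(\frac{64871}{10}\right)^{2} = \frac{4208246641}{100}$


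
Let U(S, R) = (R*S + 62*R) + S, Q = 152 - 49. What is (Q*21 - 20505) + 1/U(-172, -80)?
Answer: -158254775/8628 ≈ -18342.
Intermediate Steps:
Q = 103
U(S, R) = S + 62*R + R*S (U(S, R) = (62*R + R*S) + S = S + 62*R + R*S)
(Q*21 - 20505) + 1/U(-172, -80) = (103*21 - 20505) + 1/(-172 + 62*(-80) - 80*(-172)) = (2163 - 20505) + 1/(-172 - 4960 + 13760) = -18342 + 1/8628 = -158254775/8628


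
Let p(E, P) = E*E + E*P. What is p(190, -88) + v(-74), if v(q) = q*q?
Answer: 24856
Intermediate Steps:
v(q) = q²
p(E, P) = E² + E*P
p(190, -88) + v(-74) = 190*(190 - 88) + (-74)² = 190*102 + 5476 = 19380 + 5476 = 24856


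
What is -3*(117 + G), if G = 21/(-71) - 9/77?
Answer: -1912149/5467 ≈ -349.76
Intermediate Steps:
G = -2256/5467 (G = 21*(-1/71) - 9*1/77 = -21/71 - 9/77 = -2256/5467 ≈ -0.41266)
-3*(117 + G) = -3*(117 - 2256/5467) = -3*637383/5467 = -1912149/5467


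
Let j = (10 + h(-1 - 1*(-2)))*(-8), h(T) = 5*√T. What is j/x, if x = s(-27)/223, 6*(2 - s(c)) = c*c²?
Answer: -10704/1313 ≈ -8.1523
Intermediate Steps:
s(c) = 2 - c³/6 (s(c) = 2 - c*c²/6 = 2 - c³/6)
j = -120 (j = (10 + 5*√(-1 - 1*(-2)))*(-8) = (10 + 5*√(-1 + 2))*(-8) = (10 + 5*√1)*(-8) = (10 + 5*1)*(-8) = (10 + 5)*(-8) = 15*(-8) = -120)
x = 6565/446 (x = (2 - ⅙*(-27)³)/223 = (2 - ⅙*(-19683))*(1/223) = (2 + 6561/2)*(1/223) = (6565/2)*(1/223) = 6565/446 ≈ 14.720)
j/x = -120/6565/446 = -120*446/6565 = -10704/1313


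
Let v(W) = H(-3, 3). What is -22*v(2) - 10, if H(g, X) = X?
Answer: -76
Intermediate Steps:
v(W) = 3
-22*v(2) - 10 = -22*3 - 10 = -66 - 10 = -76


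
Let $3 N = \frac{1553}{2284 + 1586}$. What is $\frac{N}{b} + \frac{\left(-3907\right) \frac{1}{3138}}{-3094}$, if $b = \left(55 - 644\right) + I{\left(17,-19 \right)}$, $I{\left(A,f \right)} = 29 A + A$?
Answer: $- \frac{1915762031}{1484162004780} \approx -0.0012908$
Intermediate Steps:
$I{\left(A,f \right)} = 30 A$
$N = \frac{1553}{11610}$ ($N = \frac{1553 \frac{1}{2284 + 1586}}{3} = \frac{1553 \cdot \frac{1}{3870}}{3} = \frac{1}{3} \cdot \frac{1553}{3870} = \frac{1553}{11610} \approx 0.13376$)
$b = -79$ ($b = \left(55 - 644\right) + 30 \cdot 17 = -589 + 510 = -79$)
$\frac{N}{b} + \frac{\left(-3907\right) \frac{1}{3138}}{-3094} = \frac{1553}{11610 \left(-79\right)} + \frac{\left(-3907\right) \frac{1}{3138}}{-3094} = \frac{1553}{11610} \left(- \frac{1}{79}\right) + \left(-3907\right) \frac{1}{3138} \left(- \frac{1}{3094}\right) = - \frac{1553}{917190} - - \frac{3907}{9708972} = - \frac{1553}{917190} + \frac{3907}{9708972} = - \frac{1915762031}{1484162004780}$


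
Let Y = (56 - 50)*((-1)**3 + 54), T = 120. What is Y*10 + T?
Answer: 3300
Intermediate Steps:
Y = 318 (Y = 6*(-1 + 54) = 6*53 = 318)
Y*10 + T = 318*10 + 120 = 3180 + 120 = 3300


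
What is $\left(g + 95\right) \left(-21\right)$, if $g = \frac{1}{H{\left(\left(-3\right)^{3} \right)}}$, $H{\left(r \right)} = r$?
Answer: $- \frac{17948}{9} \approx -1994.2$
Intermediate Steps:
$g = - \frac{1}{27}$ ($g = \frac{1}{\left(-3\right)^{3}} = \frac{1}{-27} = - \frac{1}{27} \approx -0.037037$)
$\left(g + 95\right) \left(-21\right) = \left(- \frac{1}{27} + 95\right) \left(-21\right) = \frac{2564}{27} \left(-21\right) = - \frac{17948}{9}$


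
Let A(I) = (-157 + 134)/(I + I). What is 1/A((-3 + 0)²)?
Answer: -18/23 ≈ -0.78261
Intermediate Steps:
A(I) = -23/(2*I) (A(I) = -23*1/(2*I) = -23/(2*I))
1/A((-3 + 0)²) = 1/(-23/(2*(-3 + 0)²)) = 1/(-23/(2*((-3)²))) = 1/(-23/2/9) = 1/(-23/2*⅑) = 1/(-23/18) = -18/23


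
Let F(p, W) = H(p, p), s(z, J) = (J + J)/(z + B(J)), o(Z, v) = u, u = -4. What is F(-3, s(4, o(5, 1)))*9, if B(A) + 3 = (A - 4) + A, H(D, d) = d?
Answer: -27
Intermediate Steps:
B(A) = -7 + 2*A (B(A) = -3 + ((A - 4) + A) = -3 + ((-4 + A) + A) = -3 + (-4 + 2*A) = -7 + 2*A)
o(Z, v) = -4
s(z, J) = 2*J/(-7 + z + 2*J) (s(z, J) = (J + J)/(z + (-7 + 2*J)) = (2*J)/(-7 + z + 2*J) = 2*J/(-7 + z + 2*J))
F(p, W) = p
F(-3, s(4, o(5, 1)))*9 = -3*9 = -27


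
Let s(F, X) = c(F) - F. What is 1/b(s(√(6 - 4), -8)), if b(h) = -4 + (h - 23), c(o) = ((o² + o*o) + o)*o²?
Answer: -19/359 - √2/359 ≈ -0.056864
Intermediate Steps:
c(o) = o²*(o + 2*o²) (c(o) = ((o² + o²) + o)*o² = (2*o² + o)*o² = (o + 2*o²)*o² = o²*(o + 2*o²))
s(F, X) = -F + F³*(1 + 2*F) (s(F, X) = F³*(1 + 2*F) - F = -F + F³*(1 + 2*F))
b(h) = -27 + h (b(h) = -4 + (-23 + h) = -27 + h)
1/b(s(√(6 - 4), -8)) = 1/(-27 + ((√(6 - 4))³ - √(6 - 4) + 2*(√(6 - 4))⁴)) = 1/(-27 + ((√2)³ - √2 + 2*(√2)⁴)) = 1/(-27 + (2*√2 - √2 + 2*4)) = 1/(-27 + (2*√2 - √2 + 8)) = 1/(-27 + (8 + √2)) = 1/(-19 + √2)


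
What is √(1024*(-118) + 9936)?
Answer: 4*I*√6931 ≈ 333.01*I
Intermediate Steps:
√(1024*(-118) + 9936) = √(-120832 + 9936) = √(-110896) = 4*I*√6931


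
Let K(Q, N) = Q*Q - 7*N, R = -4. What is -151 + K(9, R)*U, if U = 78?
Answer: 8351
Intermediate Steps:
K(Q, N) = Q² - 7*N
-151 + K(9, R)*U = -151 + (9² - 7*(-4))*78 = -151 + (81 + 28)*78 = -151 + 109*78 = -151 + 8502 = 8351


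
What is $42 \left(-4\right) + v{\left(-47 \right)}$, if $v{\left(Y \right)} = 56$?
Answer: $-112$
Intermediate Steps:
$42 \left(-4\right) + v{\left(-47 \right)} = 42 \left(-4\right) + 56 = -168 + 56 = -112$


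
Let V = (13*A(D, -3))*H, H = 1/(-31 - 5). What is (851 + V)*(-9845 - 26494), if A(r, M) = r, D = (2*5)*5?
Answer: -181610209/6 ≈ -3.0268e+7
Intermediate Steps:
D = 50 (D = 10*5 = 50)
H = -1/36 (H = 1/(-36) = -1/36 ≈ -0.027778)
V = -325/18 (V = (13*50)*(-1/36) = 650*(-1/36) = -325/18 ≈ -18.056)
(851 + V)*(-9845 - 26494) = (851 - 325/18)*(-9845 - 26494) = (14993/18)*(-36339) = -181610209/6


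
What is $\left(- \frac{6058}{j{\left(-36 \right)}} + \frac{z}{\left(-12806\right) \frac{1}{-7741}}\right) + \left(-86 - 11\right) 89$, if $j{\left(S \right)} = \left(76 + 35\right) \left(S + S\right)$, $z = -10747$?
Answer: $- \frac{387086561863}{25586388} \approx -15129.0$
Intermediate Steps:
$j{\left(S \right)} = 222 S$ ($j{\left(S \right)} = 111 \cdot 2 S = 222 S$)
$\left(- \frac{6058}{j{\left(-36 \right)}} + \frac{z}{\left(-12806\right) \frac{1}{-7741}}\right) + \left(-86 - 11\right) 89 = \left(- \frac{6058}{222 \left(-36\right)} - \frac{10747}{\left(-12806\right) \frac{1}{-7741}}\right) + \left(-86 - 11\right) 89 = \left(- \frac{6058}{-7992} - \frac{10747}{\left(-12806\right) \left(- \frac{1}{7741}\right)}\right) - 8633 = \left(\left(-6058\right) \left(- \frac{1}{7992}\right) - \frac{10747}{\frac{12806}{7741}}\right) - 8633 = \left(\frac{3029}{3996} - \frac{83192527}{12806}\right) - 8633 = - \frac{166199274259}{25586388} - 8633 = - \frac{387086561863}{25586388}$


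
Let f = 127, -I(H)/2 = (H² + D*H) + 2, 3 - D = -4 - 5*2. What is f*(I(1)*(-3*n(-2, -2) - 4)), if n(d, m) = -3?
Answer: -25400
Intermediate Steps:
D = 17 (D = 3 - (-4 - 5*2) = 3 - (-4 - 1*10) = 3 - (-4 - 10) = 3 - 1*(-14) = 3 + 14 = 17)
I(H) = -4 - 34*H - 2*H² (I(H) = -2*((H² + 17*H) + 2) = -2*(2 + H² + 17*H) = -4 - 34*H - 2*H²)
f*(I(1)*(-3*n(-2, -2) - 4)) = 127*((-4 - 34*1 - 2*1²)*(-3*(-3) - 4)) = 127*((-4 - 34 - 2*1)*(9 - 4)) = 127*((-4 - 34 - 2)*5) = 127*(-40*5) = 127*(-200) = -25400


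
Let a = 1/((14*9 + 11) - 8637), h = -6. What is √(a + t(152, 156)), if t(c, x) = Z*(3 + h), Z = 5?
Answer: I*√10837585/850 ≈ 3.873*I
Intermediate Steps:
t(c, x) = -15 (t(c, x) = 5*(3 - 6) = 5*(-3) = -15)
a = -1/8500 (a = 1/((126 + 11) - 8637) = 1/(137 - 8637) = 1/(-8500) = -1/8500 ≈ -0.00011765)
√(a + t(152, 156)) = √(-1/8500 - 15) = √(-127501/8500) = I*√10837585/850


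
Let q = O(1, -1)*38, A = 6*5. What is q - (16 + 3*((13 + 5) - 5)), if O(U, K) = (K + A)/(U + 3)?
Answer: 441/2 ≈ 220.50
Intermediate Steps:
A = 30
O(U, K) = (30 + K)/(3 + U) (O(U, K) = (K + 30)/(U + 3) = (30 + K)/(3 + U))
q = 551/2 (q = ((30 - 1)/(3 + 1))*38 = (29/4)*38 = 551/2 ≈ 275.50)
q - (16 + 3*((13 + 5) - 5)) = 551/2 - (16 + 3*((13 + 5) - 5)) = 551/2 - (16 + 3*(18 - 5)) = 551/2 - (16 + 3*13) = 551/2 - (16 + 39) = 551/2 - 1*55 = 551/2 - 55 = 441/2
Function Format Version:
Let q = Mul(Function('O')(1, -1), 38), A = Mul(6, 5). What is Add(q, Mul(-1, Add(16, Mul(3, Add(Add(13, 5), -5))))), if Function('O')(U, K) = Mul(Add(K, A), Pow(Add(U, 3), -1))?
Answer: Rational(441, 2) ≈ 220.50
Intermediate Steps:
A = 30
Function('O')(U, K) = Mul(Pow(Add(3, U), -1), Add(30, K)) (Function('O')(U, K) = Mul(Add(K, 30), Pow(Add(U, 3), -1)) = Mul(Add(30, K), Pow(Add(3, U), -1)) = Mul(Pow(Add(3, U), -1), Add(30, K)))
q = Rational(551, 2) (q = Mul(Mul(Pow(Add(3, 1), -1), Add(30, -1)), 38) = Mul(Mul(Pow(4, -1), 29), 38) = Mul(Mul(Rational(1, 4), 29), 38) = Mul(Rational(29, 4), 38) = Rational(551, 2) ≈ 275.50)
Add(q, Mul(-1, Add(16, Mul(3, Add(Add(13, 5), -5))))) = Add(Rational(551, 2), Mul(-1, Add(16, Mul(3, Add(Add(13, 5), -5))))) = Add(Rational(551, 2), Mul(-1, Add(16, Mul(3, Add(18, -5))))) = Add(Rational(551, 2), Mul(-1, Add(16, Mul(3, 13)))) = Add(Rational(551, 2), Mul(-1, Add(16, 39))) = Add(Rational(551, 2), Mul(-1, 55)) = Add(Rational(551, 2), -55) = Rational(441, 2)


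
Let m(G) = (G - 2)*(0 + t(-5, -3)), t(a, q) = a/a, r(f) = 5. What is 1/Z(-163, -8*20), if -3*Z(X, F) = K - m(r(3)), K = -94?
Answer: 3/97 ≈ 0.030928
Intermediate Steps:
t(a, q) = 1
m(G) = -2 + G (m(G) = (G - 2)*(0 + 1) = (-2 + G)*1 = -2 + G)
Z(X, F) = 97/3 (Z(X, F) = -(-94 - (-2 + 5))/3 = -(-94 - 1*3)/3 = -(-94 - 3)/3 = -1/3*(-97) = 97/3)
1/Z(-163, -8*20) = 1/(97/3) = 3/97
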